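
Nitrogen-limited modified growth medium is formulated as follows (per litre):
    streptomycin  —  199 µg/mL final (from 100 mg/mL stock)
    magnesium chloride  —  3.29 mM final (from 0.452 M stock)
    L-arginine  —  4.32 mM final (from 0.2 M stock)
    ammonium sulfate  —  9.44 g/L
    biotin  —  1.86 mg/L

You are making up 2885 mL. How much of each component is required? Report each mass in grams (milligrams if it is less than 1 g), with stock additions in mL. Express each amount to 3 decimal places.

streptomycin 5.741 mL; magnesium chloride 20.999 mL; L-arginine 62.316 mL; ammonium sulfate 27.234 g; biotin 5.366 mg

Working volume: 2885 mL = 2.885 L.
streptomycin: V = C2·V2/C1 = 199 µg/mL × 2885 mL ÷ 100000 µg/mL = 5.741 mL
magnesium chloride: C1V1 = C2V2 → 3.29 mM × 2885 mL ÷ 452 mM = 20.999 mL
L-arginine: dilute stock: 4.32 mM × 2885 mL ÷ 200 mM = 62.316 mL
ammonium sulfate: 9.44 g/L × 2.885 L = 27.234 g
biotin: 1.86 mg/L × 2.885 L = 5.366 mg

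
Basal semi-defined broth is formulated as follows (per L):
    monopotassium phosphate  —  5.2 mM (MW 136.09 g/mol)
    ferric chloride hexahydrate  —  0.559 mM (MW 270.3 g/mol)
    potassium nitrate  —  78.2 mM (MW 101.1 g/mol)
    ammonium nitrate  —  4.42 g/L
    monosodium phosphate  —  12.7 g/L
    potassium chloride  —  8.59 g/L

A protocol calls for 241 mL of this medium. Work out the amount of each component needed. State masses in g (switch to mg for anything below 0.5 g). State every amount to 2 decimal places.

monopotassium phosphate 170.55 mg; ferric chloride hexahydrate 36.41 mg; potassium nitrate 1.91 g; ammonium nitrate 1.07 g; monosodium phosphate 3.06 g; potassium chloride 2.07 g

Working volume: 241 mL = 0.241 L.
monopotassium phosphate: 5.2 mmol/L × 136.09 mg/mmol × 0.241 L = 170.55 mg
ferric chloride hexahydrate: 0.559 mmol/L × 270.3 mg/mmol × 0.241 L = 36.41 mg
potassium nitrate: 78.2 mmol/L × 101.1 g/mol × 0.241 L ÷ 1000 = 1.91 g
ammonium nitrate: 4.42 g/L × 0.241 L = 1.07 g
monosodium phosphate: 12.7 g/L × 0.241 L = 3.06 g
potassium chloride: 8.59 g/L × 0.241 L = 2.07 g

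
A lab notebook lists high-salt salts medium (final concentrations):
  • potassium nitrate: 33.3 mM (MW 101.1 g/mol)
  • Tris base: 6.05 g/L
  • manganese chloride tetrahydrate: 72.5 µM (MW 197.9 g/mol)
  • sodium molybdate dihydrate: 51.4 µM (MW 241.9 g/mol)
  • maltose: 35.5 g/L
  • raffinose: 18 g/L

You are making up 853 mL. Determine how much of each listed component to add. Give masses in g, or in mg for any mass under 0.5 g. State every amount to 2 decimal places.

potassium nitrate 2.87 g; Tris base 5.16 g; manganese chloride tetrahydrate 12.24 mg; sodium molybdate dihydrate 10.61 mg; maltose 30.28 g; raffinose 15.35 g

Working volume: 853 mL = 0.853 L.
potassium nitrate: 33.3 mmol/L × 101.1 g/mol × 0.853 L ÷ 1000 = 2.87 g
Tris base: 6.05 g/L × 0.853 L = 5.16 g
manganese chloride tetrahydrate: 72.5 µmol/L × 197.9 g/mol × 0.853 L ÷ 1000 = 12.24 mg
sodium molybdate dihydrate: 51.4 µmol/L × 241.9 g/mol × 0.853 L ÷ 1000 = 10.61 mg
maltose: 35.5 g/L × 0.853 L = 30.28 g
raffinose: 18 g/L × 0.853 L = 15.35 g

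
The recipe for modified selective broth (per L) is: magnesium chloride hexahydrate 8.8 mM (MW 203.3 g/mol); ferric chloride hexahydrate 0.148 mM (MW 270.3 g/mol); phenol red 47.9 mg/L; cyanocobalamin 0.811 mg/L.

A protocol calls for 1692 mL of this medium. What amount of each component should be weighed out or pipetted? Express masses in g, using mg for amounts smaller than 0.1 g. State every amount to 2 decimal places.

Target volume = 1692 mL = 1.692 L.
magnesium chloride hexahydrate: 8.8 mmol/L × 203.3 g/mol × 1.692 L ÷ 1000 = 3.03 g
ferric chloride hexahydrate: 0.148 mmol/L × 270.3 mg/mmol × 1.692 L = 67.69 mg
phenol red: 47.9 mg/L × 1.692 L = 81.05 mg
cyanocobalamin: 0.811 mg/L × 1.692 L = 1.37 mg

magnesium chloride hexahydrate 3.03 g; ferric chloride hexahydrate 67.69 mg; phenol red 81.05 mg; cyanocobalamin 1.37 mg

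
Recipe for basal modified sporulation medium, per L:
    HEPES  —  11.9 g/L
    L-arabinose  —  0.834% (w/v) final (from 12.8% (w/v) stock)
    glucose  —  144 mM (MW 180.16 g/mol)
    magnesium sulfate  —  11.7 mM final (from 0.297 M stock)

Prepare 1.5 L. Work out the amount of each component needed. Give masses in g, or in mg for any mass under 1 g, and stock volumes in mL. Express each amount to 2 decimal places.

Working volume: 1.5 L.
HEPES: 11.9 g/L × 1.5 L = 17.85 g
L-arabinose: C1V1 = C2V2 → 0.834% ÷ 12.8% × 1500 mL = 97.73 mL
glucose: 144 mmol/L × 180.16 g/mol × 1.5 L ÷ 1000 = 38.91 g
magnesium sulfate: V = C2·V2/C1 = 11.7 mM × 1500 mL ÷ 297 mM = 59.09 mL

HEPES 17.85 g; L-arabinose 97.73 mL; glucose 38.91 g; magnesium sulfate 59.09 mL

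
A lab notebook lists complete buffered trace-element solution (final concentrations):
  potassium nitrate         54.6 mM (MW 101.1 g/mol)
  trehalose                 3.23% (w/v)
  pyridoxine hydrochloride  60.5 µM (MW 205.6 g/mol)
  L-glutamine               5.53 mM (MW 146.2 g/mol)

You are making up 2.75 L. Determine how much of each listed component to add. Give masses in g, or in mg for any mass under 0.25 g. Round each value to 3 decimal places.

potassium nitrate 15.180 g; trehalose 88.825 g; pyridoxine hydrochloride 34.207 mg; L-glutamine 2.223 g

Scale factor relative to 1 L: 2.75.
potassium nitrate: 54.6 mmol/L × 101.1 g/mol × 2.75 L ÷ 1000 = 15.180 g
trehalose: 3.23% w/v = 32.3 g/L → 32.3 × 2.75 L = 88.825 g
pyridoxine hydrochloride: 60.5 µmol/L × 205.6 g/mol × 2.75 L ÷ 1000 = 34.207 mg
L-glutamine: 5.53 mmol/L × 146.2 g/mol × 2.75 L ÷ 1000 = 2.223 g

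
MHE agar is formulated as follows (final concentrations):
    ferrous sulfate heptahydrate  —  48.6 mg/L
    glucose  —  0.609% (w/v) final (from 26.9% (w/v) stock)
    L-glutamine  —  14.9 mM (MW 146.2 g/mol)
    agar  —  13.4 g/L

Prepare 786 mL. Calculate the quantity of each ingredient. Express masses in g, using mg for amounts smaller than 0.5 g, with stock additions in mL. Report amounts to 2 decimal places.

Working volume: 786 mL = 0.786 L.
ferrous sulfate heptahydrate: 48.6 mg/L × 0.786 L = 38.20 mg
glucose: V = C2·V2/C1 = 0.609% ÷ 26.9% × 786 mL = 17.79 mL
L-glutamine: 14.9 mmol/L × 146.2 g/mol × 0.786 L ÷ 1000 = 1.71 g
agar: 13.4 g/L × 0.786 L = 10.53 g

ferrous sulfate heptahydrate 38.20 mg; glucose 17.79 mL; L-glutamine 1.71 g; agar 10.53 g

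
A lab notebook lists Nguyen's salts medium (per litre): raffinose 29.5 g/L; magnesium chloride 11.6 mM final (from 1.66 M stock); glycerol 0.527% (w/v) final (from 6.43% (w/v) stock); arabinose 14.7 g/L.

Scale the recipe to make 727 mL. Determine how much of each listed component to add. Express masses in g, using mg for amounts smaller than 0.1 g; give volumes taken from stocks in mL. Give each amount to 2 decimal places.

Target volume = 727 mL = 0.727 L.
raffinose: 29.5 g/L × 0.727 L = 21.45 g
magnesium chloride: C1V1 = C2V2 → 11.6 mM × 727 mL ÷ 1660 mM = 5.08 mL
glycerol: V = C2·V2/C1 = 0.527% ÷ 6.43% × 727 mL = 59.58 mL
arabinose: 14.7 g/L × 0.727 L = 10.69 g

raffinose 21.45 g; magnesium chloride 5.08 mL; glycerol 59.58 mL; arabinose 10.69 g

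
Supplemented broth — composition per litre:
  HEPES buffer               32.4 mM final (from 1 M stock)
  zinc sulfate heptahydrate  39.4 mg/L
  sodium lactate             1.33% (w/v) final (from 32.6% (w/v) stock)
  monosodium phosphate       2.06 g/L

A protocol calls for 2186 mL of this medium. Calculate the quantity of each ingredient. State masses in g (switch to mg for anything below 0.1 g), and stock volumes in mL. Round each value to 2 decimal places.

HEPES buffer 70.83 mL; zinc sulfate heptahydrate 86.13 mg; sodium lactate 89.18 mL; monosodium phosphate 4.50 g

Scale factor relative to 1 L: 2.186.
HEPES buffer: dilute stock: 32.4 mM × 2186 mL ÷ 1000 mM = 70.83 mL
zinc sulfate heptahydrate: 39.4 mg/L × 2.186 L = 86.13 mg
sodium lactate: V = C2·V2/C1 = 1.33% ÷ 32.6% × 2186 mL = 89.18 mL
monosodium phosphate: 2.06 g/L × 2.186 L = 4.50 g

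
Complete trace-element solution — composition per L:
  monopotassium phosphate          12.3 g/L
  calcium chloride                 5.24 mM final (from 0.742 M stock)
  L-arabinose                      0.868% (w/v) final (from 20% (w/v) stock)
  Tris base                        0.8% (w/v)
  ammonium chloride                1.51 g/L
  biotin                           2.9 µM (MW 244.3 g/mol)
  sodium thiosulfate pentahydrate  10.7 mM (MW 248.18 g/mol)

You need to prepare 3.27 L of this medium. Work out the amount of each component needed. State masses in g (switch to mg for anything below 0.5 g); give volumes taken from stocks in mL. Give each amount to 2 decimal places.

Working volume: 3.27 L.
monopotassium phosphate: 12.3 g/L × 3.27 L = 40.22 g
calcium chloride: C1V1 = C2V2 → 5.24 mM × 3270 mL ÷ 742 mM = 23.09 mL
L-arabinose: C1V1 = C2V2 → 0.868% ÷ 20% × 3270 mL = 141.92 mL
Tris base: 0.8% w/v = 8 g/L → 8 × 3.27 L = 26.16 g
ammonium chloride: 1.51 g/L × 3.27 L = 4.94 g
biotin: 2.9 µmol/L × 244.3 g/mol × 3.27 L ÷ 1000 = 2.32 mg
sodium thiosulfate pentahydrate: 10.7 mmol/L × 248.18 g/mol × 3.27 L ÷ 1000 = 8.68 g

monopotassium phosphate 40.22 g; calcium chloride 23.09 mL; L-arabinose 141.92 mL; Tris base 26.16 g; ammonium chloride 4.94 g; biotin 2.32 mg; sodium thiosulfate pentahydrate 8.68 g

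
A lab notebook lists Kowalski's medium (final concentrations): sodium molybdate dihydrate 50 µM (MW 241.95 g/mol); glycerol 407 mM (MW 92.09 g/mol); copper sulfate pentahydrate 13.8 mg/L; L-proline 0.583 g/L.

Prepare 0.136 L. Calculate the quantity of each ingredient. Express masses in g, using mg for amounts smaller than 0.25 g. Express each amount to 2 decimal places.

Scale factor relative to 1 L: 0.136.
sodium molybdate dihydrate: 50 µmol/L × 241.95 g/mol × 0.136 L ÷ 1000 = 1.65 mg
glycerol: 407 mmol/L × 92.09 g/mol × 0.136 L ÷ 1000 = 5.10 g
copper sulfate pentahydrate: 13.8 mg/L × 0.136 L = 1.88 mg
L-proline: 0.583 g/L × 0.136 L = 0.079288 g = 79.29 mg

sodium molybdate dihydrate 1.65 mg; glycerol 5.10 g; copper sulfate pentahydrate 1.88 mg; L-proline 79.29 mg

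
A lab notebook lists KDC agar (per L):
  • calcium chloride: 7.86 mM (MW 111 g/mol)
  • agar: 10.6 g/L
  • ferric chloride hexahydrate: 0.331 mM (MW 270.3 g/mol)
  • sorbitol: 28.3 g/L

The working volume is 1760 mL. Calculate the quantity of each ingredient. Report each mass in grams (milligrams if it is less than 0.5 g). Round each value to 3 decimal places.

Target volume = 1760 mL = 1.76 L.
calcium chloride: 7.86 mmol/L × 111 g/mol × 1.76 L ÷ 1000 = 1.536 g
agar: 10.6 g/L × 1.76 L = 18.656 g
ferric chloride hexahydrate: 0.331 mmol/L × 270.3 mg/mmol × 1.76 L = 157.466 mg
sorbitol: 28.3 g/L × 1.76 L = 49.808 g

calcium chloride 1.536 g; agar 18.656 g; ferric chloride hexahydrate 157.466 mg; sorbitol 49.808 g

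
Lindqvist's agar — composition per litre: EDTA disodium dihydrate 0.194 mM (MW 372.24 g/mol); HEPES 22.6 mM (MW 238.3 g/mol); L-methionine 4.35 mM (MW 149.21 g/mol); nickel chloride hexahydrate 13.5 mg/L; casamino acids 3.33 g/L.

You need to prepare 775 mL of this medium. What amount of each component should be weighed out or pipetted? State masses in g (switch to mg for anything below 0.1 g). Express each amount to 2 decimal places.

EDTA disodium dihydrate 55.97 mg; HEPES 4.17 g; L-methionine 0.50 g; nickel chloride hexahydrate 10.46 mg; casamino acids 2.58 g

Target volume = 775 mL = 0.775 L.
EDTA disodium dihydrate: 0.194 mmol/L × 372.24 mg/mmol × 0.775 L = 55.97 mg
HEPES: 22.6 mmol/L × 238.3 g/mol × 0.775 L ÷ 1000 = 4.17 g
L-methionine: 4.35 mmol/L × 149.21 g/mol × 0.775 L ÷ 1000 = 0.50 g
nickel chloride hexahydrate: 13.5 mg/L × 0.775 L = 10.46 mg
casamino acids: 3.33 g/L × 0.775 L = 2.58 g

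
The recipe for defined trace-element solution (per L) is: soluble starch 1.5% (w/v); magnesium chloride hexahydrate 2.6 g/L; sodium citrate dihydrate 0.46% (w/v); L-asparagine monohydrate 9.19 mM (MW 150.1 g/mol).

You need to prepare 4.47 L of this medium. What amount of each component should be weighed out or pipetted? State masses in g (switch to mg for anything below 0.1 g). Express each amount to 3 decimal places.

Working volume: 4.47 L.
soluble starch: 1.5 g per 100 mL × 4470 mL ÷ 100 = 67.050 g
magnesium chloride hexahydrate: 2.6 g/L × 4.47 L = 11.622 g
sodium citrate dihydrate: 0.46% w/v = 4.6 g/L → 4.6 × 4.47 L = 20.562 g
L-asparagine monohydrate: 9.19 mmol/L × 150.1 g/mol × 4.47 L ÷ 1000 = 6.166 g

soluble starch 67.050 g; magnesium chloride hexahydrate 11.622 g; sodium citrate dihydrate 20.562 g; L-asparagine monohydrate 6.166 g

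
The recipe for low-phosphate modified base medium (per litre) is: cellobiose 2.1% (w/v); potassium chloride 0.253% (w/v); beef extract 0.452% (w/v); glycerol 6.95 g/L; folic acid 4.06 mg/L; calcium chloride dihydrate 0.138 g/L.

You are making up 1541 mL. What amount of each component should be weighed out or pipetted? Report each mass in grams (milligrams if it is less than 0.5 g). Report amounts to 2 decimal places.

cellobiose 32.36 g; potassium chloride 3.90 g; beef extract 6.97 g; glycerol 10.71 g; folic acid 6.26 mg; calcium chloride dihydrate 212.66 mg

Target volume = 1541 mL = 1.541 L.
cellobiose: 2.1% w/v = 21 g/L → 21 × 1.541 L = 32.36 g
potassium chloride: 0.253 g per 100 mL × 1541 mL ÷ 100 = 3.90 g
beef extract: 0.452 g per 100 mL × 1541 mL ÷ 100 = 6.97 g
glycerol: 6.95 g/L × 1.541 L = 10.71 g
folic acid: 4.06 mg/L × 1.541 L = 6.26 mg
calcium chloride dihydrate: 0.138 g/L × 1.541 L = 0.212658 g = 212.66 mg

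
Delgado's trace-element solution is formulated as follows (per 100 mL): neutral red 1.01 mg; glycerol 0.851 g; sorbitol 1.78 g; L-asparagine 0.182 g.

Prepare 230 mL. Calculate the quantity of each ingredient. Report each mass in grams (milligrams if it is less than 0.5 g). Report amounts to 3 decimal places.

neutral red 2.323 mg; glycerol 1.957 g; sorbitol 4.094 g; L-asparagine 418.600 mg

Scale factor = 230 mL / 100 mL = 2.3.
neutral red: 1.01 mg × (230 mL / 100 mL) = 2.323 mg
glycerol: 0.851 g × (230 mL / 100 mL) = 1.957 g
sorbitol: 1.78 g × (230 mL / 100 mL) = 4.094 g
L-asparagine: 0.182 g × (230 mL / 100 mL) = 0.4186 g = 418.600 mg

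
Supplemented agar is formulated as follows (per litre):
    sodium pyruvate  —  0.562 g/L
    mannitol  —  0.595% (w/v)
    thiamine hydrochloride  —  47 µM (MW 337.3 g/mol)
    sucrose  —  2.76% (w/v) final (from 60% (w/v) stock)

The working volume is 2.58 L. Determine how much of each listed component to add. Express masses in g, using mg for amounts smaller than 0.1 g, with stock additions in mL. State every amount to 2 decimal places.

sodium pyruvate 1.45 g; mannitol 15.35 g; thiamine hydrochloride 40.90 mg; sucrose 118.68 mL

Scale factor relative to 1 L: 2.58.
sodium pyruvate: 0.562 g/L × 2.58 L = 1.45 g
mannitol: 0.595 g per 100 mL × 2580 mL ÷ 100 = 15.35 g
thiamine hydrochloride: 47 µmol/L × 337.3 g/mol × 2.58 L ÷ 1000 = 40.90 mg
sucrose: C1V1 = C2V2 → 2.76% ÷ 60% × 2580 mL = 118.68 mL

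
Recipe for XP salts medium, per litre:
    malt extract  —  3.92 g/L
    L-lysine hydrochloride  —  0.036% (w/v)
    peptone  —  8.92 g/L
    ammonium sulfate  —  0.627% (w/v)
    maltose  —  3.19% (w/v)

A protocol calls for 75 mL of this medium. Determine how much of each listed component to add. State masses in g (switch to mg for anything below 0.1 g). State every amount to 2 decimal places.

malt extract 0.29 g; L-lysine hydrochloride 27.00 mg; peptone 0.67 g; ammonium sulfate 0.47 g; maltose 2.39 g

Target volume = 75 mL = 0.075 L.
malt extract: 3.92 g/L × 0.075 L = 0.29 g
L-lysine hydrochloride: 0.036% w/v = 0.36 g/L → 0.36 × 0.075 L = 0.027 g = 27.00 mg
peptone: 8.92 g/L × 0.075 L = 0.67 g
ammonium sulfate: 0.627 g per 100 mL × 75 mL ÷ 100 = 0.47 g
maltose: 3.19 g per 100 mL × 75 mL ÷ 100 = 2.39 g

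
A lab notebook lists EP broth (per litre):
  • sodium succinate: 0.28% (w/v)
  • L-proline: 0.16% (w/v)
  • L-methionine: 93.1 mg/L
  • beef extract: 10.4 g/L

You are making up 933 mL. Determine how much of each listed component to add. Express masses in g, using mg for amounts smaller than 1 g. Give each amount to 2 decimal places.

Target volume = 933 mL = 0.933 L.
sodium succinate: 0.28% w/v = 2.8 g/L → 2.8 × 0.933 L = 2.61 g
L-proline: 0.16% w/v = 1.6 g/L → 1.6 × 0.933 L = 1.49 g
L-methionine: 93.1 mg/L × 0.933 L = 86.86 mg
beef extract: 10.4 g/L × 0.933 L = 9.70 g

sodium succinate 2.61 g; L-proline 1.49 g; L-methionine 86.86 mg; beef extract 9.70 g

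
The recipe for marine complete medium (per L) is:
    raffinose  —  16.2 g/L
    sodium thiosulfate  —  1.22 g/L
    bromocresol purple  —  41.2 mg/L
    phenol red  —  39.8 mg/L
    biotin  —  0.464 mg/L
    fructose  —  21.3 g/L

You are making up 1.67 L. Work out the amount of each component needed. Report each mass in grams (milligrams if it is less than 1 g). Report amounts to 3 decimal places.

raffinose 27.054 g; sodium thiosulfate 2.037 g; bromocresol purple 68.804 mg; phenol red 66.466 mg; biotin 0.775 mg; fructose 35.571 g

Working volume: 1.67 L.
raffinose: 16.2 g/L × 1.67 L = 27.054 g
sodium thiosulfate: 1.22 g/L × 1.67 L = 2.037 g
bromocresol purple: 41.2 mg/L × 1.67 L = 68.804 mg
phenol red: 39.8 mg/L × 1.67 L = 66.466 mg
biotin: 0.464 mg/L × 1.67 L = 0.775 mg
fructose: 21.3 g/L × 1.67 L = 35.571 g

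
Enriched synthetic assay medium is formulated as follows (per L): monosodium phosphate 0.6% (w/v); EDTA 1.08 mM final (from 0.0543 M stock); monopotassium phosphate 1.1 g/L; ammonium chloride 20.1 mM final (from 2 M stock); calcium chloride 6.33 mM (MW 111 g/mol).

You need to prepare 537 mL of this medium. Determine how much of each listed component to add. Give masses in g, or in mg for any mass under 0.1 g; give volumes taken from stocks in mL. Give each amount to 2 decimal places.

Working volume: 537 mL = 0.537 L.
monosodium phosphate: 0.6% w/v = 6 g/L → 6 × 0.537 L = 3.22 g
EDTA: V = C2·V2/C1 = 1.08 mM × 537 mL ÷ 54.3 mM = 10.68 mL
monopotassium phosphate: 1.1 g/L × 0.537 L = 0.59 g
ammonium chloride: C1V1 = C2V2 → 20.1 mM × 537 mL ÷ 2000 mM = 5.40 mL
calcium chloride: 6.33 mmol/L × 111 g/mol × 0.537 L ÷ 1000 = 0.38 g

monosodium phosphate 3.22 g; EDTA 10.68 mL; monopotassium phosphate 0.59 g; ammonium chloride 5.40 mL; calcium chloride 0.38 g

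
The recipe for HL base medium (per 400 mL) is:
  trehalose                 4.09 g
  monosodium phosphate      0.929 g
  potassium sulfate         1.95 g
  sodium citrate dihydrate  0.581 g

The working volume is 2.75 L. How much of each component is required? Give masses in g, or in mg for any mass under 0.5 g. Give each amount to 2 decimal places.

trehalose 28.12 g; monosodium phosphate 6.39 g; potassium sulfate 13.41 g; sodium citrate dihydrate 3.99 g

Scale factor = 2750 mL / 400 mL = 6.875.
trehalose: 4.09 g × (2750 mL / 400 mL) = 28.12 g
monosodium phosphate: 0.929 g × (2750 mL / 400 mL) = 6.39 g
potassium sulfate: 1.95 g × (2750 mL / 400 mL) = 13.41 g
sodium citrate dihydrate: 0.581 g × (2750 mL / 400 mL) = 3.99 g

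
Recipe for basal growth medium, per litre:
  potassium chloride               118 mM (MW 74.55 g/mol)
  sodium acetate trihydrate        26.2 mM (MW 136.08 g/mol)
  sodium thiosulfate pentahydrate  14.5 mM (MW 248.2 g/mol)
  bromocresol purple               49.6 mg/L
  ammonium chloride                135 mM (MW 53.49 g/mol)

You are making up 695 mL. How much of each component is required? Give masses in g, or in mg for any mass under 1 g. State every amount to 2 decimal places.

potassium chloride 6.11 g; sodium acetate trihydrate 2.48 g; sodium thiosulfate pentahydrate 2.50 g; bromocresol purple 34.47 mg; ammonium chloride 5.02 g

Working volume: 695 mL = 0.695 L.
potassium chloride: 118 mmol/L × 74.55 g/mol × 0.695 L ÷ 1000 = 6.11 g
sodium acetate trihydrate: 26.2 mmol/L × 136.08 g/mol × 0.695 L ÷ 1000 = 2.48 g
sodium thiosulfate pentahydrate: 14.5 mmol/L × 248.2 g/mol × 0.695 L ÷ 1000 = 2.50 g
bromocresol purple: 49.6 mg/L × 0.695 L = 34.47 mg
ammonium chloride: 135 mmol/L × 53.49 g/mol × 0.695 L ÷ 1000 = 5.02 g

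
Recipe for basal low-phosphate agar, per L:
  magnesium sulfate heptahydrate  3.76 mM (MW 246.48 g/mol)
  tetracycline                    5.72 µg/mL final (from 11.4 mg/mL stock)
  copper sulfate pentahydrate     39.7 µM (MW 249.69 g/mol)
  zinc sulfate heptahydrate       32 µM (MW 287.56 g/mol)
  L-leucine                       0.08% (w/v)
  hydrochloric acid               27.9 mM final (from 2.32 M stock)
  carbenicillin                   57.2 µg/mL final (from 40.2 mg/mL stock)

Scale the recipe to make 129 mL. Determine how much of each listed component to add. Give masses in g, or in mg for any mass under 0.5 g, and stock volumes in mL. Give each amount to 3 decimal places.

Scale factor relative to 1 L: 0.129.
magnesium sulfate heptahydrate: 3.76 mmol/L × 246.48 mg/mmol × 0.129 L = 119.553 mg
tetracycline: V = C2·V2/C1 = 5.72 µg/mL × 129 mL ÷ 11400 µg/mL = 0.065 mL
copper sulfate pentahydrate: 39.7 µmol/L × 249.69 g/mol × 0.129 L ÷ 1000 = 1.279 mg
zinc sulfate heptahydrate: 32 µmol/L × 287.56 g/mol × 0.129 L ÷ 1000 = 1.187 mg
L-leucine: 0.08 g per 100 mL × 129 mL ÷ 100 = 0.1032 g = 103.200 mg
hydrochloric acid: V = C2·V2/C1 = 27.9 mM × 129 mL ÷ 2320 mM = 1.551 mL
carbenicillin: dilute stock: 57.2 µg/mL × 129 mL ÷ 40200 µg/mL = 0.184 mL

magnesium sulfate heptahydrate 119.553 mg; tetracycline 0.065 mL; copper sulfate pentahydrate 1.279 mg; zinc sulfate heptahydrate 1.187 mg; L-leucine 103.200 mg; hydrochloric acid 1.551 mL; carbenicillin 0.184 mL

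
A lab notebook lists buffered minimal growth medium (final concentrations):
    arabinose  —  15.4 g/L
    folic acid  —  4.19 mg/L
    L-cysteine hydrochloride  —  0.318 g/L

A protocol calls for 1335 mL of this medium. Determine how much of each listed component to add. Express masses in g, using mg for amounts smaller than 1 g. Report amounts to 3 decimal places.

Target volume = 1335 mL = 1.335 L.
arabinose: 15.4 g/L × 1.335 L = 20.559 g
folic acid: 4.19 mg/L × 1.335 L = 5.594 mg
L-cysteine hydrochloride: 0.318 g/L × 1.335 L = 0.42453 g = 424.530 mg

arabinose 20.559 g; folic acid 5.594 mg; L-cysteine hydrochloride 424.530 mg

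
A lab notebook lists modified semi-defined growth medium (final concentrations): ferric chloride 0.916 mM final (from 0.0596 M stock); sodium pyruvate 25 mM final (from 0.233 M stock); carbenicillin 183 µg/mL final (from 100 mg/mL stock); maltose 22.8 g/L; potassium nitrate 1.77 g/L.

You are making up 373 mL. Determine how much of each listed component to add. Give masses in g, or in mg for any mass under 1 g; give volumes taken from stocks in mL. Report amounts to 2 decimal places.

ferric chloride 5.73 mL; sodium pyruvate 40.02 mL; carbenicillin 0.68 mL; maltose 8.50 g; potassium nitrate 660.21 mg

Scale factor relative to 1 L: 0.373.
ferric chloride: V = C2·V2/C1 = 0.916 mM × 373 mL ÷ 59.6 mM = 5.73 mL
sodium pyruvate: dilute stock: 25 mM × 373 mL ÷ 233 mM = 40.02 mL
carbenicillin: dilute stock: 183 µg/mL × 373 mL ÷ 100000 µg/mL = 0.68 mL
maltose: 22.8 g/L × 0.373 L = 8.50 g
potassium nitrate: 1.77 g/L × 0.373 L = 0.66021 g = 660.21 mg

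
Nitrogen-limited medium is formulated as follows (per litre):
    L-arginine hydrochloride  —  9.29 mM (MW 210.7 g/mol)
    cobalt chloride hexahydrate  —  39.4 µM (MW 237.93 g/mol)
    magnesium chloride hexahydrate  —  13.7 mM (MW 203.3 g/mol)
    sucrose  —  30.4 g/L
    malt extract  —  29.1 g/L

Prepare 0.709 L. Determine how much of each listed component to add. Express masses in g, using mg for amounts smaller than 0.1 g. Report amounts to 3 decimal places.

L-arginine hydrochloride 1.388 g; cobalt chloride hexahydrate 6.646 mg; magnesium chloride hexahydrate 1.975 g; sucrose 21.554 g; malt extract 20.632 g

Working volume: 0.709 L.
L-arginine hydrochloride: 9.29 mmol/L × 210.7 g/mol × 0.709 L ÷ 1000 = 1.388 g
cobalt chloride hexahydrate: 39.4 µmol/L × 237.93 g/mol × 0.709 L ÷ 1000 = 6.646 mg
magnesium chloride hexahydrate: 13.7 mmol/L × 203.3 g/mol × 0.709 L ÷ 1000 = 1.975 g
sucrose: 30.4 g/L × 0.709 L = 21.554 g
malt extract: 29.1 g/L × 0.709 L = 20.632 g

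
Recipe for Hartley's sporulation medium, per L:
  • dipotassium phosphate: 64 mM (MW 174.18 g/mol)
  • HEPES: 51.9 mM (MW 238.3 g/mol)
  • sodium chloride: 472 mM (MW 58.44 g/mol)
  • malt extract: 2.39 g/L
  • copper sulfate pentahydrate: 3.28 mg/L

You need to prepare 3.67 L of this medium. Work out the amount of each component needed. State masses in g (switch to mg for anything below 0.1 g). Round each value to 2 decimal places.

Working volume: 3.67 L.
dipotassium phosphate: 64 mmol/L × 174.18 g/mol × 3.67 L ÷ 1000 = 40.91 g
HEPES: 51.9 mmol/L × 238.3 g/mol × 3.67 L ÷ 1000 = 45.39 g
sodium chloride: 472 mmol/L × 58.44 g/mol × 3.67 L ÷ 1000 = 101.23 g
malt extract: 2.39 g/L × 3.67 L = 8.77 g
copper sulfate pentahydrate: 3.28 mg/L × 3.67 L = 12.04 mg

dipotassium phosphate 40.91 g; HEPES 45.39 g; sodium chloride 101.23 g; malt extract 8.77 g; copper sulfate pentahydrate 12.04 mg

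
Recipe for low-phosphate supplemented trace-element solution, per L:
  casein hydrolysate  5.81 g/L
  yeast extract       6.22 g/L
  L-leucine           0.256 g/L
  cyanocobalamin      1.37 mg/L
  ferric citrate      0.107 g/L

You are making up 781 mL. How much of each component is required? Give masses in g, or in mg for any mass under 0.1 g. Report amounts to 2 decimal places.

Scale factor relative to 1 L: 0.781.
casein hydrolysate: 5.81 g/L × 0.781 L = 4.54 g
yeast extract: 6.22 g/L × 0.781 L = 4.86 g
L-leucine: 0.256 g/L × 0.781 L = 0.20 g
cyanocobalamin: 1.37 mg/L × 0.781 L = 1.07 mg
ferric citrate: 0.107 g/L × 0.781 L = 0.083567 g = 83.57 mg

casein hydrolysate 4.54 g; yeast extract 4.86 g; L-leucine 0.20 g; cyanocobalamin 1.07 mg; ferric citrate 83.57 mg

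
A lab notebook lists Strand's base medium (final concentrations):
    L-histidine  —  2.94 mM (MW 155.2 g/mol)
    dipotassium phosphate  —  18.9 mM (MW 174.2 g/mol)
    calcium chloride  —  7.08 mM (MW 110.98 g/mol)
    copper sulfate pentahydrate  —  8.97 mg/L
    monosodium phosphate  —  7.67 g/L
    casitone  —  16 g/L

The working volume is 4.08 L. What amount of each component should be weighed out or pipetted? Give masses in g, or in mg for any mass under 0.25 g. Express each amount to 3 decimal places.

L-histidine 1.862 g; dipotassium phosphate 13.433 g; calcium chloride 3.206 g; copper sulfate pentahydrate 36.598 mg; monosodium phosphate 31.294 g; casitone 65.280 g

Scale factor relative to 1 L: 4.08.
L-histidine: 2.94 mmol/L × 155.2 g/mol × 4.08 L ÷ 1000 = 1.862 g
dipotassium phosphate: 18.9 mmol/L × 174.2 g/mol × 4.08 L ÷ 1000 = 13.433 g
calcium chloride: 7.08 mmol/L × 110.98 g/mol × 4.08 L ÷ 1000 = 3.206 g
copper sulfate pentahydrate: 8.97 mg/L × 4.08 L = 36.598 mg
monosodium phosphate: 7.67 g/L × 4.08 L = 31.294 g
casitone: 16 g/L × 4.08 L = 65.280 g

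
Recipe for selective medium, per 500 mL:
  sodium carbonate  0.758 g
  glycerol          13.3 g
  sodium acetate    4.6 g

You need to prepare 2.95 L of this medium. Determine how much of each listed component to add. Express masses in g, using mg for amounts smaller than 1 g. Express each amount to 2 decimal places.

sodium carbonate 4.47 g; glycerol 78.47 g; sodium acetate 27.14 g

Scale factor = 2950 mL / 500 mL = 5.9.
sodium carbonate: 0.758 g × (2950 mL / 500 mL) = 4.47 g
glycerol: 13.3 g × (2950 mL / 500 mL) = 78.47 g
sodium acetate: 4.6 g × (2950 mL / 500 mL) = 27.14 g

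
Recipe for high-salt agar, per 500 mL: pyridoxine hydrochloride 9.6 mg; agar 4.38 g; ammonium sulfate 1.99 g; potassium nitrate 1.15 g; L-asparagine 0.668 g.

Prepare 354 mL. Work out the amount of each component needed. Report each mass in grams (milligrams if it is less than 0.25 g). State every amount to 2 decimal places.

pyridoxine hydrochloride 6.80 mg; agar 3.10 g; ammonium sulfate 1.41 g; potassium nitrate 0.81 g; L-asparagine 0.47 g

Scale factor = 354 mL / 500 mL = 0.708.
pyridoxine hydrochloride: 9.6 mg × (354 mL / 500 mL) = 6.80 mg
agar: 4.38 g × (354 mL / 500 mL) = 3.10 g
ammonium sulfate: 1.99 g × (354 mL / 500 mL) = 1.41 g
potassium nitrate: 1.15 g × (354 mL / 500 mL) = 0.81 g
L-asparagine: 0.668 g × (354 mL / 500 mL) = 0.47 g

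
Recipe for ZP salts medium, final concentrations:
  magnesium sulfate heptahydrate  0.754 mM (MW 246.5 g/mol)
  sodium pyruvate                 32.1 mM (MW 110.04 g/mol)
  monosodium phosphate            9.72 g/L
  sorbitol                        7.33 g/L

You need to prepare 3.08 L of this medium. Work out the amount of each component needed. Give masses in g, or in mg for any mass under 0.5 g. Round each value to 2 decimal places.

Scale factor relative to 1 L: 3.08.
magnesium sulfate heptahydrate: 0.754 mmol/L × 246.5 g/mol × 3.08 L ÷ 1000 = 0.57 g
sodium pyruvate: 32.1 mmol/L × 110.04 g/mol × 3.08 L ÷ 1000 = 10.88 g
monosodium phosphate: 9.72 g/L × 3.08 L = 29.94 g
sorbitol: 7.33 g/L × 3.08 L = 22.58 g

magnesium sulfate heptahydrate 0.57 g; sodium pyruvate 10.88 g; monosodium phosphate 29.94 g; sorbitol 22.58 g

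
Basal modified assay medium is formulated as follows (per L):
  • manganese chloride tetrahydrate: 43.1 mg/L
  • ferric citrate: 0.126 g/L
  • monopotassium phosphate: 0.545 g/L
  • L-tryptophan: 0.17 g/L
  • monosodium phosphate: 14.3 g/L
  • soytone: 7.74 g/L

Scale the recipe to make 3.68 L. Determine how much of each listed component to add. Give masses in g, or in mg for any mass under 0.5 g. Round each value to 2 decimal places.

Working volume: 3.68 L.
manganese chloride tetrahydrate: 43.1 mg/L × 3.68 L = 158.61 mg
ferric citrate: 0.126 g/L × 3.68 L = 0.46368 g = 463.68 mg
monopotassium phosphate: 0.545 g/L × 3.68 L = 2.01 g
L-tryptophan: 0.17 g/L × 3.68 L = 0.63 g
monosodium phosphate: 14.3 g/L × 3.68 L = 52.62 g
soytone: 7.74 g/L × 3.68 L = 28.48 g

manganese chloride tetrahydrate 158.61 mg; ferric citrate 463.68 mg; monopotassium phosphate 2.01 g; L-tryptophan 0.63 g; monosodium phosphate 52.62 g; soytone 28.48 g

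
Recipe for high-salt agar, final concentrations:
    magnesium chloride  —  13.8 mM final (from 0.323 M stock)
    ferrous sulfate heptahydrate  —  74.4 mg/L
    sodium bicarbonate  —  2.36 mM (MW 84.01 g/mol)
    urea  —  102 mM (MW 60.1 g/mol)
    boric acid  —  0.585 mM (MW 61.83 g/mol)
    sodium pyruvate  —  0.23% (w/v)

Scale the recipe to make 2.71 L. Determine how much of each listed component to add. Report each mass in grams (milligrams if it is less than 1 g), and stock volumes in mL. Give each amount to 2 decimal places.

magnesium chloride 115.78 mL; ferrous sulfate heptahydrate 201.62 mg; sodium bicarbonate 537.29 mg; urea 16.61 g; boric acid 98.02 mg; sodium pyruvate 6.23 g

Working volume: 2.71 L.
magnesium chloride: dilute stock: 13.8 mM × 2710 mL ÷ 323 mM = 115.78 mL
ferrous sulfate heptahydrate: 74.4 mg/L × 2.71 L = 201.62 mg
sodium bicarbonate: 2.36 mmol/L × 84.01 mg/mmol × 2.71 L = 537.29 mg
urea: 102 mmol/L × 60.1 g/mol × 2.71 L ÷ 1000 = 16.61 g
boric acid: 0.585 mmol/L × 61.83 mg/mmol × 2.71 L = 98.02 mg
sodium pyruvate: 0.23 g per 100 mL × 2710 mL ÷ 100 = 6.23 g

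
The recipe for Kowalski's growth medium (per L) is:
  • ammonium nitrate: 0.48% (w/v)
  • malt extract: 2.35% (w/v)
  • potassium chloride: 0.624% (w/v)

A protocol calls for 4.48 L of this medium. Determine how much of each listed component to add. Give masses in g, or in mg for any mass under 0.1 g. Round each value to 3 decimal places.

ammonium nitrate 21.504 g; malt extract 105.280 g; potassium chloride 27.955 g

Working volume: 4.48 L.
ammonium nitrate: 0.48% w/v = 4.8 g/L → 4.8 × 4.48 L = 21.504 g
malt extract: 2.35 g per 100 mL × 4480 mL ÷ 100 = 105.280 g
potassium chloride: 0.624 g per 100 mL × 4480 mL ÷ 100 = 27.955 g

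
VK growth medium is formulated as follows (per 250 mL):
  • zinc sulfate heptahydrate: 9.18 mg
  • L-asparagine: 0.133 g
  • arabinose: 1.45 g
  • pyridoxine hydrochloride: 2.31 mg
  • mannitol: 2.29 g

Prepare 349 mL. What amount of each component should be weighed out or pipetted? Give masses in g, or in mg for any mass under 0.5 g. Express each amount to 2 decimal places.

Ratio of target to recipe volume: 349 / 250 = 1.396.
zinc sulfate heptahydrate: 9.18 mg × (349 mL / 250 mL) = 12.82 mg
L-asparagine: 0.133 g × (349 mL / 250 mL) = 0.185668 g = 185.67 mg
arabinose: 1.45 g × (349 mL / 250 mL) = 2.02 g
pyridoxine hydrochloride: 2.31 mg × (349 mL / 250 mL) = 3.22 mg
mannitol: 2.29 g × (349 mL / 250 mL) = 3.20 g

zinc sulfate heptahydrate 12.82 mg; L-asparagine 185.67 mg; arabinose 2.02 g; pyridoxine hydrochloride 3.22 mg; mannitol 3.20 g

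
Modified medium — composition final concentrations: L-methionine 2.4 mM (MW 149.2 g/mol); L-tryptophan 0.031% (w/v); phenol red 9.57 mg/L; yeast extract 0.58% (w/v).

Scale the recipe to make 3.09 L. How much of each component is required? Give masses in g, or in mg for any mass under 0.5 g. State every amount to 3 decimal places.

Working volume: 3.09 L.
L-methionine: 2.4 mmol/L × 149.2 g/mol × 3.09 L ÷ 1000 = 1.106 g
L-tryptophan: 0.031% w/v = 0.31 g/L → 0.31 × 3.09 L = 0.958 g
phenol red: 9.57 mg/L × 3.09 L = 29.571 mg
yeast extract: 0.58 g per 100 mL × 3090 mL ÷ 100 = 17.922 g

L-methionine 1.106 g; L-tryptophan 0.958 g; phenol red 29.571 mg; yeast extract 17.922 g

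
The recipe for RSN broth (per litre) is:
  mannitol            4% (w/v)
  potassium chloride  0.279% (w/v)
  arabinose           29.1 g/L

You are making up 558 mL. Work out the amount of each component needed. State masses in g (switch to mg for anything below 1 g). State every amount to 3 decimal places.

Working volume: 558 mL = 0.558 L.
mannitol: 4 g per 100 mL × 558 mL ÷ 100 = 22.320 g
potassium chloride: 0.279 g per 100 mL × 558 mL ÷ 100 = 1.557 g
arabinose: 29.1 g/L × 0.558 L = 16.238 g

mannitol 22.320 g; potassium chloride 1.557 g; arabinose 16.238 g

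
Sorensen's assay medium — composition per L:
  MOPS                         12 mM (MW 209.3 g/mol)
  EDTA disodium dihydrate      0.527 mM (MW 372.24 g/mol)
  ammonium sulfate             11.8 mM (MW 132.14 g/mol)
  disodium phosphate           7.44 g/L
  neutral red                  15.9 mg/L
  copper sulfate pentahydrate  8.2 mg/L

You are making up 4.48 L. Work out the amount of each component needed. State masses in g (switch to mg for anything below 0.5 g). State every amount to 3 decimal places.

MOPS 11.252 g; EDTA disodium dihydrate 0.879 g; ammonium sulfate 6.985 g; disodium phosphate 33.331 g; neutral red 71.232 mg; copper sulfate pentahydrate 36.736 mg

Working volume: 4.48 L.
MOPS: 12 mmol/L × 209.3 g/mol × 4.48 L ÷ 1000 = 11.252 g
EDTA disodium dihydrate: 0.527 mmol/L × 372.24 g/mol × 4.48 L ÷ 1000 = 0.879 g
ammonium sulfate: 11.8 mmol/L × 132.14 g/mol × 4.48 L ÷ 1000 = 6.985 g
disodium phosphate: 7.44 g/L × 4.48 L = 33.331 g
neutral red: 15.9 mg/L × 4.48 L = 71.232 mg
copper sulfate pentahydrate: 8.2 mg/L × 4.48 L = 36.736 mg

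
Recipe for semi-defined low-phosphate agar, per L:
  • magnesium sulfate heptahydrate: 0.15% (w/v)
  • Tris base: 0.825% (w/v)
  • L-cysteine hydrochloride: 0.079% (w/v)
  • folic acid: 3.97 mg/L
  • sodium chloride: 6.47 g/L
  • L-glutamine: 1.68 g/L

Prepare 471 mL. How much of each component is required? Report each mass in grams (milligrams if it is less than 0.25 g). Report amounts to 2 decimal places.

Working volume: 471 mL = 0.471 L.
magnesium sulfate heptahydrate: 0.15% w/v = 1.5 g/L → 1.5 × 0.471 L = 0.71 g
Tris base: 0.825 g per 100 mL × 471 mL ÷ 100 = 3.89 g
L-cysteine hydrochloride: 0.079 g per 100 mL × 471 mL ÷ 100 = 0.37 g
folic acid: 3.97 mg/L × 0.471 L = 1.87 mg
sodium chloride: 6.47 g/L × 0.471 L = 3.05 g
L-glutamine: 1.68 g/L × 0.471 L = 0.79 g

magnesium sulfate heptahydrate 0.71 g; Tris base 3.89 g; L-cysteine hydrochloride 0.37 g; folic acid 1.87 mg; sodium chloride 3.05 g; L-glutamine 0.79 g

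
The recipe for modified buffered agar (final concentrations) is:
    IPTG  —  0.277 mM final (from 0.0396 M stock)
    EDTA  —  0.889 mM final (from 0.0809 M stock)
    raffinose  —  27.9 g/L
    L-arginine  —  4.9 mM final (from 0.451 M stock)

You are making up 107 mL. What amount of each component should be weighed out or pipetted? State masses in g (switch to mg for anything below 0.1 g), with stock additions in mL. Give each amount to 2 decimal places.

Working volume: 107 mL = 0.107 L.
IPTG: V = C2·V2/C1 = 0.277 mM × 107 mL ÷ 39.6 mM = 0.75 mL
EDTA: C1V1 = C2V2 → 0.889 mM × 107 mL ÷ 80.9 mM = 1.18 mL
raffinose: 27.9 g/L × 0.107 L = 2.99 g
L-arginine: dilute stock: 4.9 mM × 107 mL ÷ 451 mM = 1.16 mL

IPTG 0.75 mL; EDTA 1.18 mL; raffinose 2.99 g; L-arginine 1.16 mL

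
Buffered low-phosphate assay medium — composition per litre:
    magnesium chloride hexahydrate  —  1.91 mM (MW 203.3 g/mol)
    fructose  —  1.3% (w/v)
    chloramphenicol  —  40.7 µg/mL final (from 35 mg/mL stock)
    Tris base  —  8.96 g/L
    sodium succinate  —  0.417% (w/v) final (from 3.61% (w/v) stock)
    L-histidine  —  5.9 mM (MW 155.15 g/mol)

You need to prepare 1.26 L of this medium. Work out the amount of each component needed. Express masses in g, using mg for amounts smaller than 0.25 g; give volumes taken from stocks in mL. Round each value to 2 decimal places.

magnesium chloride hexahydrate 0.49 g; fructose 16.38 g; chloramphenicol 1.47 mL; Tris base 11.29 g; sodium succinate 145.55 mL; L-histidine 1.15 g

Scale factor relative to 1 L: 1.26.
magnesium chloride hexahydrate: 1.91 mmol/L × 203.3 g/mol × 1.26 L ÷ 1000 = 0.49 g
fructose: 1.3 g per 100 mL × 1260 mL ÷ 100 = 16.38 g
chloramphenicol: C1V1 = C2V2 → 40.7 µg/mL × 1260 mL ÷ 35000 µg/mL = 1.47 mL
Tris base: 8.96 g/L × 1.26 L = 11.29 g
sodium succinate: C1V1 = C2V2 → 0.417% ÷ 3.61% × 1260 mL = 145.55 mL
L-histidine: 5.9 mmol/L × 155.15 g/mol × 1.26 L ÷ 1000 = 1.15 g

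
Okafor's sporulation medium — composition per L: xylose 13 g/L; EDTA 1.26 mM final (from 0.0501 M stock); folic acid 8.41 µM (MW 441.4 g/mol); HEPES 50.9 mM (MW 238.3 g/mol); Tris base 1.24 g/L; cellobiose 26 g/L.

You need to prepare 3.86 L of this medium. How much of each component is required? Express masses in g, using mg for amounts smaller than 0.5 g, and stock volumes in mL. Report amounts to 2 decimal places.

Working volume: 3.86 L.
xylose: 13 g/L × 3.86 L = 50.18 g
EDTA: V = C2·V2/C1 = 1.26 mM × 3860 mL ÷ 50.1 mM = 97.08 mL
folic acid: 8.41 µmol/L × 441.4 g/mol × 3.86 L ÷ 1000 = 14.33 mg
HEPES: 50.9 mmol/L × 238.3 g/mol × 3.86 L ÷ 1000 = 46.82 g
Tris base: 1.24 g/L × 3.86 L = 4.79 g
cellobiose: 26 g/L × 3.86 L = 100.36 g

xylose 50.18 g; EDTA 97.08 mL; folic acid 14.33 mg; HEPES 46.82 g; Tris base 4.79 g; cellobiose 100.36 g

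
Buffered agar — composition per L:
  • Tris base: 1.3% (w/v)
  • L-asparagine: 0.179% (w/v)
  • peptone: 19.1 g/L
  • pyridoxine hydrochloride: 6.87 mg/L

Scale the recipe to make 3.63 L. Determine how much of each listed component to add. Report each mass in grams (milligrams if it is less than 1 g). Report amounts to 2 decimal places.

Tris base 47.19 g; L-asparagine 6.50 g; peptone 69.33 g; pyridoxine hydrochloride 24.94 mg

Scale factor relative to 1 L: 3.63.
Tris base: 1.3 g per 100 mL × 3630 mL ÷ 100 = 47.19 g
L-asparagine: 0.179 g per 100 mL × 3630 mL ÷ 100 = 6.50 g
peptone: 19.1 g/L × 3.63 L = 69.33 g
pyridoxine hydrochloride: 6.87 mg/L × 3.63 L = 24.94 mg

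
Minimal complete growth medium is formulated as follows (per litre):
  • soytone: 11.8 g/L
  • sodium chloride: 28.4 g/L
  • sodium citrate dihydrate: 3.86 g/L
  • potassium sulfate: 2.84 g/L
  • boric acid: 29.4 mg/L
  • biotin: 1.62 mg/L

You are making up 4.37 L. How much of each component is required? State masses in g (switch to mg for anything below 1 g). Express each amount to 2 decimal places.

soytone 51.57 g; sodium chloride 124.11 g; sodium citrate dihydrate 16.87 g; potassium sulfate 12.41 g; boric acid 128.48 mg; biotin 7.08 mg

Scale factor relative to 1 L: 4.37.
soytone: 11.8 g/L × 4.37 L = 51.57 g
sodium chloride: 28.4 g/L × 4.37 L = 124.11 g
sodium citrate dihydrate: 3.86 g/L × 4.37 L = 16.87 g
potassium sulfate: 2.84 g/L × 4.37 L = 12.41 g
boric acid: 29.4 mg/L × 4.37 L = 128.48 mg
biotin: 1.62 mg/L × 4.37 L = 7.08 mg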